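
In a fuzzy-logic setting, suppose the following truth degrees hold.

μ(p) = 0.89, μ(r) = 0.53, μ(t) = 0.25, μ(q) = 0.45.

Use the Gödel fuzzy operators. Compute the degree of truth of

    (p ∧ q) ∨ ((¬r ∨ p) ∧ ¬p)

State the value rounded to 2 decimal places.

0.45

p ∧ q = min(a, b) on (0.89, 0.45) = 0.45
¬r = 1 − 0.53 = 0.47
¬r ∨ p = max(a, b) on (0.47, 0.89) = 0.89
¬p = 1 − 0.89 = 0.11
(¬r ∨ p) ∧ ¬p = min(a, b) on (0.89, 0.11) = 0.11
(p ∧ q) ∨ ((¬r ∨ p) ∧ ¬p) = max(a, b) on (0.45, 0.11) = 0.45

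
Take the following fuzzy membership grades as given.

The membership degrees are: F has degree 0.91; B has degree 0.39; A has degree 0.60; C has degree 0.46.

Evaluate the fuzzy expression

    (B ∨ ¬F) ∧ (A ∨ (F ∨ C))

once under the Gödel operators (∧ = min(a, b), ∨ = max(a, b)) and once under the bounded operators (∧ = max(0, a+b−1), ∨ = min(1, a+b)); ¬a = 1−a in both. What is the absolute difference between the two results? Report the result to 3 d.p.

Under Gödel:
  ¬F = 1 − 0.91 = 0.09
  B ∨ ¬F = max(a, b) on (0.39, 0.09) = 0.39
  F ∨ C = max(a, b) on (0.91, 0.46) = 0.91
  A ∨ (F ∨ C) = max(a, b) on (0.60, 0.91) = 0.91
  (B ∨ ¬F) ∧ (A ∨ (F ∨ C)) = min(a, b) on (0.39, 0.91) = 0.39
  → value = 0.3900
Under bounded:
  ¬F = 1 − 0.91 = 0.09
  B ∨ ¬F = min(1, a+b) on (0.39, 0.09) = 0.48
  F ∨ C = min(1, a+b) on (0.91, 0.46) = 1.00
  A ∨ (F ∨ C) = min(1, a+b) on (0.60, 1.00) = 1.00
  (B ∨ ¬F) ∧ (A ∨ (F ∨ C)) = max(0, a+b−1) on (0.48, 1.00) = 0.48
  → value = 0.4800
|0.3900 − 0.4800| = 0.090

0.090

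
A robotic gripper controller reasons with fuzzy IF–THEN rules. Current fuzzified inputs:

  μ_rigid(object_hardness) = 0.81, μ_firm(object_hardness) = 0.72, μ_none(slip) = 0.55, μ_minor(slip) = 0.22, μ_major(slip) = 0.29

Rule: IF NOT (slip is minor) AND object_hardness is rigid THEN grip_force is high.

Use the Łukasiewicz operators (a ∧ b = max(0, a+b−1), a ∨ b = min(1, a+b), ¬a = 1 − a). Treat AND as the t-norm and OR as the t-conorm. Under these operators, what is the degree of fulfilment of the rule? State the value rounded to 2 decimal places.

0.59

firing strength: ¬minor=1−0.22=0.78, rigid=0.81; AND[max(0, a+b−1)] → w = 0.59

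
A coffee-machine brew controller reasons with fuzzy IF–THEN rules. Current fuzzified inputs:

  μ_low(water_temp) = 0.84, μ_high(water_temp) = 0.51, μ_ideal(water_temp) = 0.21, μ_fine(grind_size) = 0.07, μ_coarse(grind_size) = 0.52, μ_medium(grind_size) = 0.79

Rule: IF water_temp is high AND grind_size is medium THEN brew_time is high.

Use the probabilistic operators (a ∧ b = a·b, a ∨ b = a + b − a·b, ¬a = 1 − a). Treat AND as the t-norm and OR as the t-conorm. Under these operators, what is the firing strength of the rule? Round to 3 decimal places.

0.403

firing strength: high=0.51, medium=0.79; AND[a·b] → w = 0.4029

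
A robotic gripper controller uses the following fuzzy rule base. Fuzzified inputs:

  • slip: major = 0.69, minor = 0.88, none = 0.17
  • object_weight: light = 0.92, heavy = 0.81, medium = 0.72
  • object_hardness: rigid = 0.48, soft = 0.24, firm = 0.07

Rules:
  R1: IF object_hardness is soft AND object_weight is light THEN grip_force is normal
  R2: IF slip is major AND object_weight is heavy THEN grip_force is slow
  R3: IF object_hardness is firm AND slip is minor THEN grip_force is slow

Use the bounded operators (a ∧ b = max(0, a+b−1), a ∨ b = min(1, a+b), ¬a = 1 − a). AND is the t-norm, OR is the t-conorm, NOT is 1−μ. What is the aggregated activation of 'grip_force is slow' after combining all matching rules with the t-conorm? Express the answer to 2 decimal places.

0.50

R1: soft=0.24, light=0.92; AND[max(0, a+b−1)] → w = 0.16
R2: major=0.69, heavy=0.81; AND[max(0, a+b−1)] → w = 0.50
R3: firm=0.07, minor=0.88; AND[max(0, a+b−1)] → w = 0.00
Rules with consequent 'slow': {R2, R3} → strengths 0.50, 0.00
Aggregate via t-conorm [min(1, a+b)]: 0.50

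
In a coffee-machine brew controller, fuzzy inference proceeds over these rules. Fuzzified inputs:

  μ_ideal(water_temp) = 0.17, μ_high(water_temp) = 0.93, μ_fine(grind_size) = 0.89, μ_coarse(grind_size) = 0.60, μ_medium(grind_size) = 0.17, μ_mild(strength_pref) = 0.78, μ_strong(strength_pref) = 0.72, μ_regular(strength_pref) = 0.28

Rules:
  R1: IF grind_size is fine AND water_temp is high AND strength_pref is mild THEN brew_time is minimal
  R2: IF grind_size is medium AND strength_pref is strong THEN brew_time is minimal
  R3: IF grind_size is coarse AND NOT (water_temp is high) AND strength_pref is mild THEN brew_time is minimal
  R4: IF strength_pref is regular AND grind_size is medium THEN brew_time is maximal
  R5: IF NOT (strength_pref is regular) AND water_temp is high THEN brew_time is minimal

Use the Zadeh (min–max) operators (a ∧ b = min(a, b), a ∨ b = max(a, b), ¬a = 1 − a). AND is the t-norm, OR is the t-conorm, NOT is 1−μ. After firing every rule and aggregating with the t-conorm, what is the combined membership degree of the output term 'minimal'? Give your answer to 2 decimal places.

R1: fine=0.89, high=0.93, mild=0.78; AND[min(a, b)] → w = 0.78
R2: medium=0.17, strong=0.72; AND[min(a, b)] → w = 0.17
R3: coarse=0.60, ¬high=1−0.93=0.07, mild=0.78; AND[min(a, b)] → w = 0.07
R4: regular=0.28, medium=0.17; AND[min(a, b)] → w = 0.17
R5: ¬regular=1−0.28=0.72, high=0.93; AND[min(a, b)] → w = 0.72
Rules with consequent 'minimal': {R1, R2, R3, R5} → strengths 0.78, 0.17, 0.07, 0.72
Aggregate via t-conorm [max(a, b)]: 0.78

0.78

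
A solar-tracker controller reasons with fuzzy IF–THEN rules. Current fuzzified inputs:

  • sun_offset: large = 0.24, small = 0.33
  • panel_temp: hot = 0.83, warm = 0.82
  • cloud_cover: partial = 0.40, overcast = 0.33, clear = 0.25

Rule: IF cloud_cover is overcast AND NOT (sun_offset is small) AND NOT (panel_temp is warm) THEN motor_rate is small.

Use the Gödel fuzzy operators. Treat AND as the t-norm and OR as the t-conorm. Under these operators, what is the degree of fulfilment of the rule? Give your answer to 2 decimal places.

firing strength: overcast=0.33, ¬small=1−0.33=0.67, ¬warm=1−0.82=0.18; AND[min(a, b)] → w = 0.18

0.18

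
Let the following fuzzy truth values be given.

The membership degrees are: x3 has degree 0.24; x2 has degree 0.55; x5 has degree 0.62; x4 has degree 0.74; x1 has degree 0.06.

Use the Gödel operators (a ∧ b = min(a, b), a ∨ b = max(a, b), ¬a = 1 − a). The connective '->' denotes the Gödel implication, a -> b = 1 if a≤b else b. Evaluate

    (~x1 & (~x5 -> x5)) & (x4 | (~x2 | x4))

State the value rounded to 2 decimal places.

0.74

~x1 = 1 − 0.06 = 0.94
~x5 = 1 − 0.62 = 0.38
~x5 -> x5  [Gödel: 1 if a≤b else b] with a=0.38, b=0.62 → 1.00
~x1 & (~x5 -> x5) = min(a, b) on (0.94, 1.00) = 0.94
~x2 = 1 − 0.55 = 0.45
~x2 | x4 = max(a, b) on (0.45, 0.74) = 0.74
x4 | (~x2 | x4) = max(a, b) on (0.74, 0.74) = 0.74
(~x1 & (~x5 -> x5)) & (x4 | (~x2 | x4)) = min(a, b) on (0.94, 0.74) = 0.74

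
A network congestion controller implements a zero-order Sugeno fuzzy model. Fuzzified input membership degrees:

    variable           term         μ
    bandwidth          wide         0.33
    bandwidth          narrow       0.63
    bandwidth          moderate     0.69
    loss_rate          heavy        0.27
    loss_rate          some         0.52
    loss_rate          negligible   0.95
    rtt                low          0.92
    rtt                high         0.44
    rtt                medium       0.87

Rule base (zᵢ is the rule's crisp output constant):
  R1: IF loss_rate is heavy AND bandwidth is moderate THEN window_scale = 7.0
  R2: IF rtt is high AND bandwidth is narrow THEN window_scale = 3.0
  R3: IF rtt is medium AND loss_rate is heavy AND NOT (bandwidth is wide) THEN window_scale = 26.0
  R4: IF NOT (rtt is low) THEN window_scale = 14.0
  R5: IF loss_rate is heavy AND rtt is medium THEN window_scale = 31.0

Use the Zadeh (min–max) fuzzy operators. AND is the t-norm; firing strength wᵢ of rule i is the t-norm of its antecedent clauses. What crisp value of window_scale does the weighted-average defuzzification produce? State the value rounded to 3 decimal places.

R1 (z=7.0): heavy=0.27, moderate=0.69; AND[min(a, b)] → w = 0.27
R2 (z=3.0): high=0.44, narrow=0.63; AND[min(a, b)] → w = 0.44
R3 (z=26.0): medium=0.87, heavy=0.27, ¬wide=1−0.33=0.67; AND[min(a, b)] → w = 0.27
R4 (z=14.0): ¬low=1−0.92=0.08 → w = 0.08
R5 (z=31.0): heavy=0.27, medium=0.87; AND[min(a, b)] → w = 0.27
Weighted average = (0.27·7.0 + 0.44·3.0 + 0.27·26.0 + 0.08·14.0 + 0.27·31.0) / (0.27 + 0.44 + 0.27 + 0.08 + 0.27)
  = 19.7200 / 1.3300 = 14.827

14.827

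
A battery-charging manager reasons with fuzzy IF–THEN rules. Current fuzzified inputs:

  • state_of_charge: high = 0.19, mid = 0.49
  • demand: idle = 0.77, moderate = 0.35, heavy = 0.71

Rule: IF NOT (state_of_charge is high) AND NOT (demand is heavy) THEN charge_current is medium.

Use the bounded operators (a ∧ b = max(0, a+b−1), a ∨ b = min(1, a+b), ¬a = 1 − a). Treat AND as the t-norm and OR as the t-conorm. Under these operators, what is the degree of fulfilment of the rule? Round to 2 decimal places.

0.10

firing strength: ¬high=1−0.19=0.81, ¬heavy=1−0.71=0.29; AND[max(0, a+b−1)] → w = 0.10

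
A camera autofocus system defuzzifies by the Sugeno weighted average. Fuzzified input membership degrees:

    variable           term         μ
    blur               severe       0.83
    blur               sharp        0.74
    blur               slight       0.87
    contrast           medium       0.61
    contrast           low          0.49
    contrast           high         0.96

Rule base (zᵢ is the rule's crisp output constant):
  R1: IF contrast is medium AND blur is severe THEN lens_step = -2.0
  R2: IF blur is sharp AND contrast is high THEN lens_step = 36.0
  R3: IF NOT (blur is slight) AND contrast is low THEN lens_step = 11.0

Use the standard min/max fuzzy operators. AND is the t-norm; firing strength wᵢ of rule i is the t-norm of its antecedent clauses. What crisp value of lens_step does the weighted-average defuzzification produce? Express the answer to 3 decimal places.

18.142

R1 (z=-2.0): medium=0.61, severe=0.83; AND[min(a, b)] → w = 0.61
R2 (z=36.0): sharp=0.74, high=0.96; AND[min(a, b)] → w = 0.74
R3 (z=11.0): ¬slight=1−0.87=0.13, low=0.49; AND[min(a, b)] → w = 0.13
Weighted average = (0.61·-2.0 + 0.74·36.0 + 0.13·11.0) / (0.61 + 0.74 + 0.13)
  = 26.8500 / 1.4800 = 18.142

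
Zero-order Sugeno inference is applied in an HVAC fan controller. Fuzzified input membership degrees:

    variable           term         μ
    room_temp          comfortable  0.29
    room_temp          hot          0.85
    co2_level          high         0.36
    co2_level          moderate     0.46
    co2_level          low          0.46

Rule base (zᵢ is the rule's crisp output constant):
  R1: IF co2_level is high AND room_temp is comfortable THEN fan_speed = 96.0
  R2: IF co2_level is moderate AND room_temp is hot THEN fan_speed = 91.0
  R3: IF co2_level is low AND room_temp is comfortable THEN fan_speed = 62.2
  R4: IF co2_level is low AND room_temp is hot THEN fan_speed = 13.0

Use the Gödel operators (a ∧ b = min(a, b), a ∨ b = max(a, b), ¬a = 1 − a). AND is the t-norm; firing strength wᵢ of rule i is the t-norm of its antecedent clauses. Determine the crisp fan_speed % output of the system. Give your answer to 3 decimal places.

62.479

R1 (z=96.0): high=0.36, comfortable=0.29; AND[min(a, b)] → w = 0.29
R2 (z=91.0): moderate=0.46, hot=0.85; AND[min(a, b)] → w = 0.46
R3 (z=62.2): low=0.46, comfortable=0.29; AND[min(a, b)] → w = 0.29
R4 (z=13.0): low=0.46, hot=0.85; AND[min(a, b)] → w = 0.46
Weighted average = (0.29·96.0 + 0.46·91.0 + 0.29·62.2 + 0.46·13.0) / (0.29 + 0.46 + 0.29 + 0.46)
  = 93.7180 / 1.5000 = 62.479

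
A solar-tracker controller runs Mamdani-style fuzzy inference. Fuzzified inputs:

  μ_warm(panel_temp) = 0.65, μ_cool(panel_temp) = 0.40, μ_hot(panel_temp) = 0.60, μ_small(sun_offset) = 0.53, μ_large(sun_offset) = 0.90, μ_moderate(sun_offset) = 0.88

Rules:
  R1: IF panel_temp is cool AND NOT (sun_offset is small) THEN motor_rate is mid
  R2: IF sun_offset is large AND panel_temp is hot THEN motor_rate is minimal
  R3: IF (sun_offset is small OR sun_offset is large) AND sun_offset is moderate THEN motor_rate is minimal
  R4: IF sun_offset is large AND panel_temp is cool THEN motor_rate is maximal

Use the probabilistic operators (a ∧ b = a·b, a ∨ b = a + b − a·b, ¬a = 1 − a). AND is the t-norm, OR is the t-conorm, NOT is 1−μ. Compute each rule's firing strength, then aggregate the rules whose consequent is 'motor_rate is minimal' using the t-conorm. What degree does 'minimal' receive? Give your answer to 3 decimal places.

R1: cool=0.40, ¬small=1−0.53=0.47; AND[a·b] → w = 0.1880
R2: large=0.90, hot=0.60; AND[a·b] → w = 0.5400
R3: (small=0.53 OR large=0.90) = 0.9530; AND[a·b] with moderate=0.88 → w = 0.8386
R4: large=0.90, cool=0.40; AND[a·b] → w = 0.3600
Rules with consequent 'minimal': {R2, R3} → strengths 0.5400, 0.8386
Aggregate via t-conorm [a + b − a·b]: 0.9258

0.926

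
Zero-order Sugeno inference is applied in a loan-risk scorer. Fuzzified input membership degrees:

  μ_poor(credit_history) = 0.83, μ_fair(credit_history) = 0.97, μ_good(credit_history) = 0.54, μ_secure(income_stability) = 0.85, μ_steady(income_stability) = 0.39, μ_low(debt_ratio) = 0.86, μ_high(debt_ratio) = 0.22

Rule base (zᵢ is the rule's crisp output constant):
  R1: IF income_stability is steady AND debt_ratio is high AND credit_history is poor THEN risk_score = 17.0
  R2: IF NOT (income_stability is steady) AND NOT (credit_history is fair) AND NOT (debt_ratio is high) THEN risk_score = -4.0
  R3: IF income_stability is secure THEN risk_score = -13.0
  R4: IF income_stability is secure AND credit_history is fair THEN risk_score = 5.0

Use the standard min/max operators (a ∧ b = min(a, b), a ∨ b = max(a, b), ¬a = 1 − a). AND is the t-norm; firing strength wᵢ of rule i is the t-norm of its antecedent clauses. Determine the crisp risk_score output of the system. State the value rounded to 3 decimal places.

R1 (z=17.0): steady=0.39, high=0.22, poor=0.83; AND[min(a, b)] → w = 0.22
R2 (z=-4.0): ¬steady=1−0.39=0.61, ¬fair=1−0.97=0.03, ¬high=1−0.22=0.78; AND[min(a, b)] → w = 0.03
R3 (z=-13.0): secure=0.85 → w = 0.85
R4 (z=5.0): secure=0.85, fair=0.97; AND[min(a, b)] → w = 0.85
Weighted average = (0.22·17.0 + 0.03·-4.0 + 0.85·-13.0 + 0.85·5.0) / (0.22 + 0.03 + 0.85 + 0.85)
  = -3.1800 / 1.9500 = -1.631

-1.631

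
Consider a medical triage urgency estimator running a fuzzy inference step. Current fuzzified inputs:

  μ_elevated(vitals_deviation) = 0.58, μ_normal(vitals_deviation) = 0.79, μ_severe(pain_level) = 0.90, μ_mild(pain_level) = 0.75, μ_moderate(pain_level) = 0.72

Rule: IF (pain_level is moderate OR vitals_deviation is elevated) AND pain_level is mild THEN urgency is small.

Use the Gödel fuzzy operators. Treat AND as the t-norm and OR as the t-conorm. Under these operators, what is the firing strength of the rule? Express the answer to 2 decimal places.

firing strength: (moderate=0.72 OR elevated=0.58) = 0.72; AND[min(a, b)] with mild=0.75 → w = 0.72

0.72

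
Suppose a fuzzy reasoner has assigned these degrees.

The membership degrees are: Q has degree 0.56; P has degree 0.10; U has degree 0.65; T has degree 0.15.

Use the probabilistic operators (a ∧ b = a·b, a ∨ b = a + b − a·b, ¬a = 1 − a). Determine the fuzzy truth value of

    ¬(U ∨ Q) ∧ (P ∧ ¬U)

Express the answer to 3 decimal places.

U ∨ Q = a + b − a·b on (0.6500, 0.5600) = 0.8460
¬(U ∨ Q) = 1 − 0.8460 = 0.1540
¬U = 1 − 0.6500 = 0.3500
P ∧ ¬U = a·b on (0.1000, 0.3500) = 0.0350
¬(U ∨ Q) ∧ (P ∧ ¬U) = a·b on (0.1540, 0.0350) = 0.0054

0.005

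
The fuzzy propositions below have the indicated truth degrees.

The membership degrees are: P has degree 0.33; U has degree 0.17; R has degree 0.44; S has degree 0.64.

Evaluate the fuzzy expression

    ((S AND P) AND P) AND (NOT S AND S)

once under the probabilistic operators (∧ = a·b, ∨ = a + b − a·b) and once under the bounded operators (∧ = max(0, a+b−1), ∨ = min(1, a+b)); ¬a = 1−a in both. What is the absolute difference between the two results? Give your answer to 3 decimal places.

Under probabilistic:
  S AND P = a·b on (0.6400, 0.3300) = 0.2112
  (S AND P) AND P = a·b on (0.2112, 0.3300) = 0.0697
  NOT S = 1 − 0.6400 = 0.3600
  NOT S AND S = a·b on (0.3600, 0.6400) = 0.2304
  ((S AND P) AND P) AND (NOT S AND S) = a·b on (0.0697, 0.2304) = 0.0161
  → value = 0.0161
Under bounded:
  S AND P = max(0, a+b−1) on (0.64, 0.33) = 0.00
  (S AND P) AND P = max(0, a+b−1) on (0.00, 0.33) = 0.00
  NOT S = 1 − 0.64 = 0.36
  NOT S AND S = max(0, a+b−1) on (0.36, 0.64) = 0.00
  ((S AND P) AND P) AND (NOT S AND S) = max(0, a+b−1) on (0.00, 0.00) = 0.00
  → value = 0.0000
|0.0161 − 0.0000| = 0.016

0.016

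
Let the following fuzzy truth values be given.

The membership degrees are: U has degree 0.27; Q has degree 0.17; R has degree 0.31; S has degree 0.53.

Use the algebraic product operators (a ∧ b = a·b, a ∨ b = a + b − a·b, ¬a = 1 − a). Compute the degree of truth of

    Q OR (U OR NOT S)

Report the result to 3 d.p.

0.679

NOT S = 1 − 0.5300 = 0.4700
U OR NOT S = a + b − a·b on (0.2700, 0.4700) = 0.6131
Q OR (U OR NOT S) = a + b − a·b on (0.1700, 0.6131) = 0.6789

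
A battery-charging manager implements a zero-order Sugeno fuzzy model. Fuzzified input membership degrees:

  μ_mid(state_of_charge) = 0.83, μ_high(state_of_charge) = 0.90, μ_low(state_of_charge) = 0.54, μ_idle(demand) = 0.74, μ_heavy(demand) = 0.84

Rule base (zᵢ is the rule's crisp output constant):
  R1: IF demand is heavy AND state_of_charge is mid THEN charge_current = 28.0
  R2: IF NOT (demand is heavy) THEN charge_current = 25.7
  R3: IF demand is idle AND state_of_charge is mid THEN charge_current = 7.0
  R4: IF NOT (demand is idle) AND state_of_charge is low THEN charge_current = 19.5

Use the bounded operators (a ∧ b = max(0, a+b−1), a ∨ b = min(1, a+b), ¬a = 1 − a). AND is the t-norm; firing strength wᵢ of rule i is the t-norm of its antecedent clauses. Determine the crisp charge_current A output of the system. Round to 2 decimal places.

19.19

R1 (z=28.0): heavy=0.84, mid=0.83; AND[max(0, a+b−1)] → w = 0.67
R2 (z=25.7): ¬heavy=1−0.84=0.16 → w = 0.16
R3 (z=7.0): idle=0.74, mid=0.83; AND[max(0, a+b−1)] → w = 0.57
R4 (z=19.5): ¬idle=1−0.74=0.26, low=0.54; AND[max(0, a+b−1)] → w = 0.00
Weighted average = (0.67·28.0 + 0.16·25.7 + 0.57·7.0 + 0.00·19.5) / (0.67 + 0.16 + 0.57 + 0.00)
  = 26.8620 / 1.4000 = 19.19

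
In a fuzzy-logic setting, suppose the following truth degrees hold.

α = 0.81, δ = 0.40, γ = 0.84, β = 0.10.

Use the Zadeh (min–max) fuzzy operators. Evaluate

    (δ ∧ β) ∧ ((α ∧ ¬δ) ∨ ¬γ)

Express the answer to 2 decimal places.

δ ∧ β = min(a, b) on (0.40, 0.10) = 0.10
¬δ = 1 − 0.40 = 0.60
α ∧ ¬δ = min(a, b) on (0.81, 0.60) = 0.60
¬γ = 1 − 0.84 = 0.16
(α ∧ ¬δ) ∨ ¬γ = max(a, b) on (0.60, 0.16) = 0.60
(δ ∧ β) ∧ ((α ∧ ¬δ) ∨ ¬γ) = min(a, b) on (0.10, 0.60) = 0.10

0.10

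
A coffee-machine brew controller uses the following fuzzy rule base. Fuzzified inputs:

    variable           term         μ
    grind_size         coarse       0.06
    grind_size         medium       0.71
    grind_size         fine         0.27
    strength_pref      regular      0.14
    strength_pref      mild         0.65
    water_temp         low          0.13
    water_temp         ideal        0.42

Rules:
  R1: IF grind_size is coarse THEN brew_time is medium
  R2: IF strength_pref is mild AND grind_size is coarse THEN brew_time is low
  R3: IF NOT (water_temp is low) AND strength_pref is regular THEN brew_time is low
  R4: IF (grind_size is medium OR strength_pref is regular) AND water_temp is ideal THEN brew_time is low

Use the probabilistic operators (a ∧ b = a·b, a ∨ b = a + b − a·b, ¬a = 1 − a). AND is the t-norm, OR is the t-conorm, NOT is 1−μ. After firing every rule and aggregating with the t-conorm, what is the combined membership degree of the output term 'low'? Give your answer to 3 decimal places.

0.422

R1: coarse=0.06 → w = 0.0600
R2: mild=0.65, coarse=0.06; AND[a·b] → w = 0.0390
R3: ¬low=1−0.13=0.87, regular=0.14; AND[a·b] → w = 0.1218
R4: (medium=0.71 OR regular=0.14) = 0.7506; AND[a·b] with ideal=0.42 → w = 0.3153
Rules with consequent 'low': {R2, R3, R4} → strengths 0.0390, 0.1218, 0.3153
Aggregate via t-conorm [a + b − a·b]: 0.4221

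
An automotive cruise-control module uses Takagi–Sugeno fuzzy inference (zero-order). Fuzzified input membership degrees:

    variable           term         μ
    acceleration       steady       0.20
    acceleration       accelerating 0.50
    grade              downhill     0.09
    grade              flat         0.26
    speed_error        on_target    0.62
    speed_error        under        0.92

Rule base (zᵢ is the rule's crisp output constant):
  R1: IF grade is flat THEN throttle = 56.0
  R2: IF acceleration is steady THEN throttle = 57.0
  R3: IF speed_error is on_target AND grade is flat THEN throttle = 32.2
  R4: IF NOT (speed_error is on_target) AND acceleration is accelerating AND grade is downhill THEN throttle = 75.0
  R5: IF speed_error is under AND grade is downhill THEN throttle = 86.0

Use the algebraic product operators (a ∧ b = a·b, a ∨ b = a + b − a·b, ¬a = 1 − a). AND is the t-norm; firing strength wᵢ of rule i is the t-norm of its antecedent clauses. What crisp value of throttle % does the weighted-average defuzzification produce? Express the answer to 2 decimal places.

54.85

R1 (z=56.0): flat=0.26 → w = 0.2600
R2 (z=57.0): steady=0.20 → w = 0.2000
R3 (z=32.2): on_target=0.62, flat=0.26; AND[a·b] → w = 0.1612
R4 (z=75.0): ¬on_target=1−0.62=0.38, accelerating=0.50, downhill=0.09; AND[a·b] → w = 0.0171
R5 (z=86.0): under=0.92, downhill=0.09; AND[a·b] → w = 0.0828
Weighted average = (0.2600·56.0 + 0.2000·57.0 + 0.1612·32.2 + 0.0171·75.0 + 0.0828·86.0) / (0.2600 + 0.2000 + 0.1612 + 0.0171 + 0.0828)
  = 39.5539 / 0.7211 = 54.85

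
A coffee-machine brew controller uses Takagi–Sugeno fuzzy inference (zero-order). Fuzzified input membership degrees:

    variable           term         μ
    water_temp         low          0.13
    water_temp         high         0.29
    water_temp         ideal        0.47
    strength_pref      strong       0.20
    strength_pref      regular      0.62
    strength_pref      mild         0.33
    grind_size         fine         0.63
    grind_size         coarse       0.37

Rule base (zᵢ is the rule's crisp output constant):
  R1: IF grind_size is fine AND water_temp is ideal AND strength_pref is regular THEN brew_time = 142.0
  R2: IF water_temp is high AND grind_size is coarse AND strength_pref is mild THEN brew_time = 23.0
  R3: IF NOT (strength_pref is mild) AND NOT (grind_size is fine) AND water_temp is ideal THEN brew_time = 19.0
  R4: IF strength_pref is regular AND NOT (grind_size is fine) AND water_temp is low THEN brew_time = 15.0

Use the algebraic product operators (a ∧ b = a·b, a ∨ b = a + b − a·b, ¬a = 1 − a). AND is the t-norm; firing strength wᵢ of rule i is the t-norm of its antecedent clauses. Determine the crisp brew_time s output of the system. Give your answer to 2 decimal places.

80.87

R1 (z=142.0): fine=0.63, ideal=0.47, regular=0.62; AND[a·b] → w = 0.1836
R2 (z=23.0): high=0.29, coarse=0.37, mild=0.33; AND[a·b] → w = 0.0354
R3 (z=19.0): ¬mild=1−0.33=0.67, ¬fine=1−0.63=0.37, ideal=0.47; AND[a·b] → w = 0.1165
R4 (z=15.0): regular=0.62, ¬fine=1−0.63=0.37, low=0.13; AND[a·b] → w = 0.0298
Weighted average = (0.1836·142.0 + 0.0354·23.0 + 0.1165·19.0 + 0.0298·15.0) / (0.1836 + 0.0354 + 0.1165 + 0.0298)
  = 29.5441 / 0.3653 = 80.87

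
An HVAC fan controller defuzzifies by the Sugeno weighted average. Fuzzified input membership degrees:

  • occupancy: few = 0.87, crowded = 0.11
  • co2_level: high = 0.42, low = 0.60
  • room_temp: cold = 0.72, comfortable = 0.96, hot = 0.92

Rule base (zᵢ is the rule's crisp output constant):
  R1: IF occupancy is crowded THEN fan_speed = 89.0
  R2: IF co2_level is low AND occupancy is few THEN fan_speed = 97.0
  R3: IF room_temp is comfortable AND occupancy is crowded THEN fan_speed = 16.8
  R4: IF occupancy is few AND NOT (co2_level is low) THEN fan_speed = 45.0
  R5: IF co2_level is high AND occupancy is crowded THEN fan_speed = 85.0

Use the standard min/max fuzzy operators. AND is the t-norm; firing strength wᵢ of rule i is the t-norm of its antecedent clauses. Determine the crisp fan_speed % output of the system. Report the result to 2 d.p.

R1 (z=89.0): crowded=0.11 → w = 0.11
R2 (z=97.0): low=0.60, few=0.87; AND[min(a, b)] → w = 0.60
R3 (z=16.8): comfortable=0.96, crowded=0.11; AND[min(a, b)] → w = 0.11
R4 (z=45.0): few=0.87, ¬low=1−0.60=0.40; AND[min(a, b)] → w = 0.40
R5 (z=85.0): high=0.42, crowded=0.11; AND[min(a, b)] → w = 0.11
Weighted average = (0.11·89.0 + 0.60·97.0 + 0.11·16.8 + 0.40·45.0 + 0.11·85.0) / (0.11 + 0.60 + 0.11 + 0.40 + 0.11)
  = 97.1880 / 1.3300 = 73.07

73.07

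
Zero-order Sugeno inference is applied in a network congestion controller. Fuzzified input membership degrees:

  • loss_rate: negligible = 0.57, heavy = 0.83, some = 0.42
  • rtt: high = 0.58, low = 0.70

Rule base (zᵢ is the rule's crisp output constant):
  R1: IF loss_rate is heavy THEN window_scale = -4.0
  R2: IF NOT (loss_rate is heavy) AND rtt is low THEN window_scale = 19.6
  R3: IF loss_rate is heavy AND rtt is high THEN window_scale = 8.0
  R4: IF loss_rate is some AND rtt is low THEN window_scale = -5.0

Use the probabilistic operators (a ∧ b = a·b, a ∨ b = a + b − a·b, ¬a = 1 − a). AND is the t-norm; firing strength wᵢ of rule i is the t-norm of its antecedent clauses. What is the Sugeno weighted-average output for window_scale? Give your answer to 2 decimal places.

R1 (z=-4.0): heavy=0.83 → w = 0.8300
R2 (z=19.6): ¬heavy=1−0.83=0.17, low=0.70; AND[a·b] → w = 0.1190
R3 (z=8.0): heavy=0.83, high=0.58; AND[a·b] → w = 0.4814
R4 (z=-5.0): some=0.42, low=0.70; AND[a·b] → w = 0.2940
Weighted average = (0.8300·-4.0 + 0.1190·19.6 + 0.4814·8.0 + 0.2940·-5.0) / (0.8300 + 0.1190 + 0.4814 + 0.2940)
  = 1.3936 / 1.7244 = 0.81

0.81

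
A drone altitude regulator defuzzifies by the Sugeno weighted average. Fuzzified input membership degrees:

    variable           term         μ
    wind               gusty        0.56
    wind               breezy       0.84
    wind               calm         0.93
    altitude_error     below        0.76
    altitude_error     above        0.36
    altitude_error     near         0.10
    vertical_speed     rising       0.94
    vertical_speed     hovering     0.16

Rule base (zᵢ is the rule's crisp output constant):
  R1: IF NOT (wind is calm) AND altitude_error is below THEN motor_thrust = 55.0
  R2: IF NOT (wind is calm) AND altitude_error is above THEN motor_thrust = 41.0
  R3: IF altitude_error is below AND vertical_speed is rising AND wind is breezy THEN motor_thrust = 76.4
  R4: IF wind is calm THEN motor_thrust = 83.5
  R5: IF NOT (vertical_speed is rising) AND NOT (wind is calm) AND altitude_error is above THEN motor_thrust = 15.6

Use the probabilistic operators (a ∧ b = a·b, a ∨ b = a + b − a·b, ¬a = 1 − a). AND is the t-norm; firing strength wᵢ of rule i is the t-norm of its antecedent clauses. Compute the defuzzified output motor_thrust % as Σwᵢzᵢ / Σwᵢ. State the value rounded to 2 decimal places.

79.18

R1 (z=55.0): ¬calm=1−0.93=0.07, below=0.76; AND[a·b] → w = 0.0532
R2 (z=41.0): ¬calm=1−0.93=0.07, above=0.36; AND[a·b] → w = 0.0252
R3 (z=76.4): below=0.76, rising=0.94, breezy=0.84; AND[a·b] → w = 0.6001
R4 (z=83.5): calm=0.93 → w = 0.9300
R5 (z=15.6): ¬rising=1−0.94=0.06, ¬calm=1−0.93=0.07, above=0.36; AND[a·b] → w = 0.0015
Weighted average = (0.0532·55.0 + 0.0252·41.0 + 0.6001·76.4 + 0.9300·83.5 + 0.0015·15.6) / (0.0532 + 0.0252 + 0.6001 + 0.9300 + 0.0015)
  = 127.4851 / 1.6100 = 79.18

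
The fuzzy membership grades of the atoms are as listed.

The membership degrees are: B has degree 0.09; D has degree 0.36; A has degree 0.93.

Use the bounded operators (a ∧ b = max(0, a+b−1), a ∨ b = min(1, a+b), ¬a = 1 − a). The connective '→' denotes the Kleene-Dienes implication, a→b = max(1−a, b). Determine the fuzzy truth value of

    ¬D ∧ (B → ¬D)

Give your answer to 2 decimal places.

¬D = 1 − 0.36 = 0.64
¬D = 1 − 0.36 = 0.64
B → ¬D  [Kleene-Dienes: max(1−a, b)] with a=0.09, b=0.64 → 0.91
¬D ∧ (B → ¬D) = max(0, a+b−1) on (0.64, 0.91) = 0.55

0.55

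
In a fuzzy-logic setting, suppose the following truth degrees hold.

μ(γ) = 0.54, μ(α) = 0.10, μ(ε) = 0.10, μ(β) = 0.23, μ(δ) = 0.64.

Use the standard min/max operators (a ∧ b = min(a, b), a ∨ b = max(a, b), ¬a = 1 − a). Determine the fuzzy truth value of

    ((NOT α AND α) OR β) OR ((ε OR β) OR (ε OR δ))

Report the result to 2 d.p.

0.64

NOT α = 1 − 0.10 = 0.90
NOT α AND α = min(a, b) on (0.90, 0.10) = 0.10
(NOT α AND α) OR β = max(a, b) on (0.10, 0.23) = 0.23
ε OR β = max(a, b) on (0.10, 0.23) = 0.23
ε OR δ = max(a, b) on (0.10, 0.64) = 0.64
(ε OR β) OR (ε OR δ) = max(a, b) on (0.23, 0.64) = 0.64
((NOT α AND α) OR β) OR ((ε OR β) OR (ε OR δ)) = max(a, b) on (0.23, 0.64) = 0.64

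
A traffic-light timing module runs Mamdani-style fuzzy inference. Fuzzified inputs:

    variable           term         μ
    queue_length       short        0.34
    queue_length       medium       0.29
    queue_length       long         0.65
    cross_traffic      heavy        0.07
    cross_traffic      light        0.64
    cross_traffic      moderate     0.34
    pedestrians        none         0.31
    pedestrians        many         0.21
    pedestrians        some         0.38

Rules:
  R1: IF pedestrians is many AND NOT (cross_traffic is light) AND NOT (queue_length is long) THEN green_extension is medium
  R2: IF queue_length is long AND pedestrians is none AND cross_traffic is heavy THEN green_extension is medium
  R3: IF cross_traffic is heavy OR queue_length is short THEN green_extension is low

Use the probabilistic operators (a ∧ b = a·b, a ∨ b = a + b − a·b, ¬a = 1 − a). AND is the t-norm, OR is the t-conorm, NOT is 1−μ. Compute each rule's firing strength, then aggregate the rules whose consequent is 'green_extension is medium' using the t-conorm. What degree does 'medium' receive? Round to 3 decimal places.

0.040

R1: many=0.21, ¬light=1−0.64=0.36, ¬long=1−0.65=0.35; AND[a·b] → w = 0.0265
R2: long=0.65, none=0.31, heavy=0.07; AND[a·b] → w = 0.0141
R3: heavy=0.07, short=0.34; OR[a + b − a·b] → w = 0.3862
Rules with consequent 'medium': {R1, R2} → strengths 0.0265, 0.0141
Aggregate via t-conorm [a + b − a·b]: 0.0402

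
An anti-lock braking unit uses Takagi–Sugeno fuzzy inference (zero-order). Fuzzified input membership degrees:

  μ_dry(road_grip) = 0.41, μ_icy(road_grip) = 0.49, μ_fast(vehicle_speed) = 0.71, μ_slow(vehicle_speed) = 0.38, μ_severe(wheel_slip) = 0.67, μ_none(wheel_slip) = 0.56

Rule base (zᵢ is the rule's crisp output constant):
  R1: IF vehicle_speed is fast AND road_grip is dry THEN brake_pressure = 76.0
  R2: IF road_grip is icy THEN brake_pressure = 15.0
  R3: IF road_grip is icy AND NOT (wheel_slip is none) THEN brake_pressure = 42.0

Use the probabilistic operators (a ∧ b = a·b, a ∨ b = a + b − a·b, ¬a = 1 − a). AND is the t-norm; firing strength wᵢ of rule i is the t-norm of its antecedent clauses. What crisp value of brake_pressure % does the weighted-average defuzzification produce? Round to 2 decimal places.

38.66

R1 (z=76.0): fast=0.71, dry=0.41; AND[a·b] → w = 0.2911
R2 (z=15.0): icy=0.49 → w = 0.4900
R3 (z=42.0): icy=0.49, ¬none=1−0.56=0.44; AND[a·b] → w = 0.2156
Weighted average = (0.2911·76.0 + 0.4900·15.0 + 0.2156·42.0) / (0.2911 + 0.4900 + 0.2156)
  = 38.5288 / 0.9967 = 38.66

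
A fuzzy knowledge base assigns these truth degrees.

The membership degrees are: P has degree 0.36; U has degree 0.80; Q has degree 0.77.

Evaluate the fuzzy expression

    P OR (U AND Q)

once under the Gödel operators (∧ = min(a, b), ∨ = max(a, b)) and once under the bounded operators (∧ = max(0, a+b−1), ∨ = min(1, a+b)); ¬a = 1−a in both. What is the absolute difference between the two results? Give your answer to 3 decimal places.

Under Gödel:
  U AND Q = min(a, b) on (0.80, 0.77) = 0.77
  P OR (U AND Q) = max(a, b) on (0.36, 0.77) = 0.77
  → value = 0.7700
Under bounded:
  U AND Q = max(0, a+b−1) on (0.80, 0.77) = 0.57
  P OR (U AND Q) = min(1, a+b) on (0.36, 0.57) = 0.93
  → value = 0.9300
|0.7700 − 0.9300| = 0.160

0.160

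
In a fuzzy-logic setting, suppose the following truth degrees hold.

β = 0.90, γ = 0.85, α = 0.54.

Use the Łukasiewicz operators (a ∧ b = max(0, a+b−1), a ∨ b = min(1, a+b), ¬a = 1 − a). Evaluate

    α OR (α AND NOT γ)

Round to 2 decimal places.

NOT γ = 1 − 0.85 = 0.15
α AND NOT γ = max(0, a+b−1) on (0.54, 0.15) = 0.00
α OR (α AND NOT γ) = min(1, a+b) on (0.54, 0.00) = 0.54

0.54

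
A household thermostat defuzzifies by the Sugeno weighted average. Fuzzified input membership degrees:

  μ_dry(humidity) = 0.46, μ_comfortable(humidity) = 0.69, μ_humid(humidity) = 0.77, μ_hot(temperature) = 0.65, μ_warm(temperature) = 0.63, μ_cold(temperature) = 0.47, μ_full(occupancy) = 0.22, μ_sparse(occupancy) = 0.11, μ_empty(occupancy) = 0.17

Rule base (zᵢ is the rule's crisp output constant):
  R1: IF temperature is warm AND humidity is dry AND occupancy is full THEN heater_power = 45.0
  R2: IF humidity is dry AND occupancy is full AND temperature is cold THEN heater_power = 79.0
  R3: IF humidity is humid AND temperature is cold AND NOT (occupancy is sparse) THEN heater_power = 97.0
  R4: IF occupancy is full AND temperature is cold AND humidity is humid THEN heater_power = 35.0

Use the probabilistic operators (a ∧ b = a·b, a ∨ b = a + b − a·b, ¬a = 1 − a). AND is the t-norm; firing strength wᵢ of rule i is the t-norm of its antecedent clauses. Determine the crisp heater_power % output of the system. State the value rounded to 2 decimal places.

79.25

R1 (z=45.0): warm=0.63, dry=0.46, full=0.22; AND[a·b] → w = 0.0638
R2 (z=79.0): dry=0.46, full=0.22, cold=0.47; AND[a·b] → w = 0.0476
R3 (z=97.0): humid=0.77, cold=0.47, ¬sparse=1−0.11=0.89; AND[a·b] → w = 0.3221
R4 (z=35.0): full=0.22, cold=0.47, humid=0.77; AND[a·b] → w = 0.0796
Weighted average = (0.0638·45.0 + 0.0476·79.0 + 0.3221·97.0 + 0.0796·35.0) / (0.0638 + 0.0476 + 0.3221 + 0.0796)
  = 40.6560 / 0.5130 = 79.25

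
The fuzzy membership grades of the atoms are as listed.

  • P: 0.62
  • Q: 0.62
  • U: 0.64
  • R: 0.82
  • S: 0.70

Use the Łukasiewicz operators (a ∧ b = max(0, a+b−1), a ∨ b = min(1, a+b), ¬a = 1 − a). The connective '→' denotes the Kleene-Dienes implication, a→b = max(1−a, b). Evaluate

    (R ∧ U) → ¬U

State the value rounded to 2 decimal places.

0.54

R ∧ U = max(0, a+b−1) on (0.82, 0.64) = 0.46
¬U = 1 − 0.64 = 0.36
(R ∧ U) → ¬U  [Kleene-Dienes: max(1−a, b)] with a=0.46, b=0.36 → 0.54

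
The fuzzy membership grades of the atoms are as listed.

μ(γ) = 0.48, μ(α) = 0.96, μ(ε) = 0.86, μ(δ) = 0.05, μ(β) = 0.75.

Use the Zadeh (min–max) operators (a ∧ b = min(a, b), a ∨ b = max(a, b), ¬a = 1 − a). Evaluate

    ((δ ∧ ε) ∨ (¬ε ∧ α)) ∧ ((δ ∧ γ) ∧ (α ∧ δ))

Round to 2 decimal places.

0.05

δ ∧ ε = min(a, b) on (0.05, 0.86) = 0.05
¬ε = 1 − 0.86 = 0.14
¬ε ∧ α = min(a, b) on (0.14, 0.96) = 0.14
(δ ∧ ε) ∨ (¬ε ∧ α) = max(a, b) on (0.05, 0.14) = 0.14
δ ∧ γ = min(a, b) on (0.05, 0.48) = 0.05
α ∧ δ = min(a, b) on (0.96, 0.05) = 0.05
(δ ∧ γ) ∧ (α ∧ δ) = min(a, b) on (0.05, 0.05) = 0.05
((δ ∧ ε) ∨ (¬ε ∧ α)) ∧ ((δ ∧ γ) ∧ (α ∧ δ)) = min(a, b) on (0.14, 0.05) = 0.05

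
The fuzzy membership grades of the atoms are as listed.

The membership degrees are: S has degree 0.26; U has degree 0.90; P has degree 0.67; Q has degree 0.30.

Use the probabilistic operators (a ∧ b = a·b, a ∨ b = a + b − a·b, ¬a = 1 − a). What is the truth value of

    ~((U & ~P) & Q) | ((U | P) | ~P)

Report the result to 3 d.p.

~P = 1 − 0.6700 = 0.3300
U & ~P = a·b on (0.9000, 0.3300) = 0.2970
(U & ~P) & Q = a·b on (0.2970, 0.3000) = 0.0891
~((U & ~P) & Q) = 1 − 0.0891 = 0.9109
U | P = a + b − a·b on (0.9000, 0.6700) = 0.9670
~P = 1 − 0.6700 = 0.3300
(U | P) | ~P = a + b − a·b on (0.9670, 0.3300) = 0.9779
~((U & ~P) & Q) | ((U | P) | ~P) = a + b − a·b on (0.9109, 0.9779) = 0.9980

0.998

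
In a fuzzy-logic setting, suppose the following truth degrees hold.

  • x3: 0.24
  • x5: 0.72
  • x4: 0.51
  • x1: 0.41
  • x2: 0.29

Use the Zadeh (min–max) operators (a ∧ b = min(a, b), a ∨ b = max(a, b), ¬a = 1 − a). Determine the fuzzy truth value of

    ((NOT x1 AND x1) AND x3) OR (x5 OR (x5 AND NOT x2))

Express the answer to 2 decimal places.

0.72

NOT x1 = 1 − 0.41 = 0.59
NOT x1 AND x1 = min(a, b) on (0.59, 0.41) = 0.41
(NOT x1 AND x1) AND x3 = min(a, b) on (0.41, 0.24) = 0.24
NOT x2 = 1 − 0.29 = 0.71
x5 AND NOT x2 = min(a, b) on (0.72, 0.71) = 0.71
x5 OR (x5 AND NOT x2) = max(a, b) on (0.72, 0.71) = 0.72
((NOT x1 AND x1) AND x3) OR (x5 OR (x5 AND NOT x2)) = max(a, b) on (0.24, 0.72) = 0.72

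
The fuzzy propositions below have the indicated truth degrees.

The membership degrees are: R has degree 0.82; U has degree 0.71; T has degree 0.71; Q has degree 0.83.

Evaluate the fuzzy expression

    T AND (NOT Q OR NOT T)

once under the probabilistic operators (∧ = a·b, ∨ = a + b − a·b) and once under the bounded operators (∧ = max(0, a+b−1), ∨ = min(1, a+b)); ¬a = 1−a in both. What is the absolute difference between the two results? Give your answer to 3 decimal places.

Under probabilistic:
  NOT Q = 1 − 0.8300 = 0.1700
  NOT T = 1 − 0.7100 = 0.2900
  NOT Q OR NOT T = a + b − a·b on (0.1700, 0.2900) = 0.4107
  T AND (NOT Q OR NOT T) = a·b on (0.7100, 0.4107) = 0.2916
  → value = 0.2916
Under bounded:
  NOT Q = 1 − 0.83 = 0.17
  NOT T = 1 − 0.71 = 0.29
  NOT Q OR NOT T = min(1, a+b) on (0.17, 0.29) = 0.46
  T AND (NOT Q OR NOT T) = max(0, a+b−1) on (0.71, 0.46) = 0.17
  → value = 0.1700
|0.2916 − 0.1700| = 0.122

0.122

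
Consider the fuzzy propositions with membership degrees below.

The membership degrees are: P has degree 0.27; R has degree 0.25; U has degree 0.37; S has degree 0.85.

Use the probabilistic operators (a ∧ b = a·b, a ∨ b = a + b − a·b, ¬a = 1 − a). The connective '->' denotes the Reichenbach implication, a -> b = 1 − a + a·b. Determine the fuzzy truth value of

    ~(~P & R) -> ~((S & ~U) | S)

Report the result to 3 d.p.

0.239

~P = 1 − 0.2700 = 0.7300
~P & R = a·b on (0.7300, 0.2500) = 0.1825
~(~P & R) = 1 − 0.1825 = 0.8175
~U = 1 − 0.3700 = 0.6300
S & ~U = a·b on (0.8500, 0.6300) = 0.5355
(S & ~U) | S = a + b − a·b on (0.5355, 0.8500) = 0.9303
~((S & ~U) | S) = 1 − 0.9303 = 0.0697
~(~P & R) -> ~((S & ~U) | S)  [Reichenbach: 1 − a + a·b] with a=0.8175, b=0.0697 → 0.2395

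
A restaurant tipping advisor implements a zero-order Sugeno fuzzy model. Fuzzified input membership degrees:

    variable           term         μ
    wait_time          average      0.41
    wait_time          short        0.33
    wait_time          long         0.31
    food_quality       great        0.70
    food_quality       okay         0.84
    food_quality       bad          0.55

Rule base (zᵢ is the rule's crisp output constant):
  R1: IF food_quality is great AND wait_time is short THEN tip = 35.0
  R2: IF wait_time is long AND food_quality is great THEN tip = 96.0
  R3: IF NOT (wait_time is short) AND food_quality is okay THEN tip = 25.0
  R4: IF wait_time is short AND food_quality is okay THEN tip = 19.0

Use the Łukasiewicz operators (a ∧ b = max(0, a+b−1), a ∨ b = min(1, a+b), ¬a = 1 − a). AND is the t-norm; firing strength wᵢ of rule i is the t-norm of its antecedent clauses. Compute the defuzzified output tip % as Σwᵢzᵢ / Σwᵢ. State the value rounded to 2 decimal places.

R1 (z=35.0): great=0.70, short=0.33; AND[max(0, a+b−1)] → w = 0.03
R2 (z=96.0): long=0.31, great=0.70; AND[max(0, a+b−1)] → w = 0.01
R3 (z=25.0): ¬short=1−0.33=0.67, okay=0.84; AND[max(0, a+b−1)] → w = 0.51
R4 (z=19.0): short=0.33, okay=0.84; AND[max(0, a+b−1)] → w = 0.17
Weighted average = (0.03·35.0 + 0.01·96.0 + 0.51·25.0 + 0.17·19.0) / (0.03 + 0.01 + 0.51 + 0.17)
  = 17.9900 / 0.7200 = 24.99

24.99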